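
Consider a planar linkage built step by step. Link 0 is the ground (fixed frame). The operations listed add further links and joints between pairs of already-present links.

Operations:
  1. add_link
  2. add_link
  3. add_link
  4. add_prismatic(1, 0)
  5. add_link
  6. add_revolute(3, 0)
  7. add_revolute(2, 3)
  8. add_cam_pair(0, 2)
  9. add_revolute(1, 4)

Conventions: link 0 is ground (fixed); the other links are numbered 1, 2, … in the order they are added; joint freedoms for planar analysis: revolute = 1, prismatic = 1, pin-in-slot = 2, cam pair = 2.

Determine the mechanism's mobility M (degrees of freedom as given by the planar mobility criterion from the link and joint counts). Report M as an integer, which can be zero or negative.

link 0 = ground. State L|J1|J2 = 1|0|0
+link1  2|0|0
+link2  3|0|0
+link3  4|0|0
P(1,0) f=1→J1  4|1|0
+link4  5|1|0
R(3,0) f=1→J1  5|2|0
R(2,3) f=1→J1  5|3|0
C(0,2) f=2→J2  5|3|1
R(1,4) f=1→J1  5|4|1
M = 3(5−1)−2·4−1 = 12−8−1 = 3

M = 3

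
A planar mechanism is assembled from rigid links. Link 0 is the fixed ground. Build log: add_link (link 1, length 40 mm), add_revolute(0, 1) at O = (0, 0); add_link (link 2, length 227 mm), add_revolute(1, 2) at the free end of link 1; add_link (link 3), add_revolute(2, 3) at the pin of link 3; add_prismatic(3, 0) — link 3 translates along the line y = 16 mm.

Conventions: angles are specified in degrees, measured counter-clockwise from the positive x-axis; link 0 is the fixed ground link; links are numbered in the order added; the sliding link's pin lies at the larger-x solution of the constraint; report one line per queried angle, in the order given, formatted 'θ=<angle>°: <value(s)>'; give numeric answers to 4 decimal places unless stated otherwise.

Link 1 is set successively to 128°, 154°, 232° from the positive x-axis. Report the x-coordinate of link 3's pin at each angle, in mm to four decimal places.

geometry: r = 40 mm, L = 227 mm, e = 16 mm
θ=128°: crank pin P = (r cos θ, r sin θ) = (-24.626459, 31.520430)
θ=128°: h = r sin θ − e = 31.520430 − 16 = 15.520430
θ=128°: x = r cos θ + √(L² − h²) = -24.626459 + 226.468798 = 201.842339
θ=154°: crank pin P = (r cos θ, r sin θ) = (-35.951762, 17.534846)
θ=154°: h = r sin θ − e = 17.534846 − 16 = 1.534846
θ=154°: x = r cos θ + √(L² − h²) = -35.951762 + 226.994811 = 191.043049
θ=232°: crank pin P = (r cos θ, r sin θ) = (-24.626459, -31.520430)
θ=232°: h = r sin θ − e = -31.520430 − 16 = -47.520430
θ=232°: x = r cos θ + √(L² − h²) = -24.626459 + 221.970288 = 197.343829

θ=128°: 201.8423
θ=154°: 191.0430
θ=232°: 197.3438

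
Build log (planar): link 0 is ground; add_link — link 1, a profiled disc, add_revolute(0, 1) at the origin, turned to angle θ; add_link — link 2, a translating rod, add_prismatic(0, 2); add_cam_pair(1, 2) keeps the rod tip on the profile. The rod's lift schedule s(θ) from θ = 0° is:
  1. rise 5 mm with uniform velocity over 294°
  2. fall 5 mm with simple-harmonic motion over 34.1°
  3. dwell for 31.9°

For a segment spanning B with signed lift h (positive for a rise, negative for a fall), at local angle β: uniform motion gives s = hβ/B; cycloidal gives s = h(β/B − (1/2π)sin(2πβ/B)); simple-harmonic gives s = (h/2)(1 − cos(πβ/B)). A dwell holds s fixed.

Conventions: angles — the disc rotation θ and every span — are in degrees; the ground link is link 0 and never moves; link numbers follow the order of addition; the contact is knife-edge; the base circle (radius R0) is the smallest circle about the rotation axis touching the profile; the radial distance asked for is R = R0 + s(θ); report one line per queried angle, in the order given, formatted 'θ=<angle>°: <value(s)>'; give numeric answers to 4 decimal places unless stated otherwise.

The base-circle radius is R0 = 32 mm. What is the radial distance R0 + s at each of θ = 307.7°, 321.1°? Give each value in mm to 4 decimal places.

seg 1 [0°–294°] uniform, h=5: full span → s += 5 → s = 5.0000
seg 2 [294°–328.1°] simple-harmonic, h=-5: θ=307.7° here. β=13.7, B=34.1. -5/2·(1 − cos(π·0.4018)) = -1.7406 → s = 3.2594
seg 2 [294°–328.1°] simple-harmonic, h=-5: θ=321.1° here. β=27.1, B=34.1. -5/2·(1 − cos(π·0.7947)) = -4.4979 → s = 0.5021
θ=307.7°: R = R0 + s = 32 + 3.2594 = 35.2594
θ=321.1°: R = R0 + s = 32 + 0.5021 = 32.5021

θ=307.7°: 35.2594
θ=321.1°: 32.5021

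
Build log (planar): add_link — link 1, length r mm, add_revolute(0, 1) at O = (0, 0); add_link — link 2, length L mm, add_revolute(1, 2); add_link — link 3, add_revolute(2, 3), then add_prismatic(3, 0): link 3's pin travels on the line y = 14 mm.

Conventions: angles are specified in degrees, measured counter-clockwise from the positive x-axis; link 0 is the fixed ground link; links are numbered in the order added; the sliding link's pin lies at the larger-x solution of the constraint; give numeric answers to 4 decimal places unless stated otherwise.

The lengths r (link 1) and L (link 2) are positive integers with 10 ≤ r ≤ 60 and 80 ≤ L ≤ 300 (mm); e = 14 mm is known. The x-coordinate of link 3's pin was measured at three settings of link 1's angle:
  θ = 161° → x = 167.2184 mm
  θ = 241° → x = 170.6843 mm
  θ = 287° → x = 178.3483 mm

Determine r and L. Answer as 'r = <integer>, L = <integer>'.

constraint per measurement: (x − r cos θ)² + (r sin θ − e)² = L²
subtracting the θ₁ and θ₂ equations cancels the r² and L² terms:
r = (x₁² − x₂²) / (2[(x₁cos θ₁ + e sin θ₁) − (x₂cos θ₂ + e sin θ₂)]) = 10.0001 → r = 10
L² = (x₁ − r cos θ₁)² + (r sin θ₁ − e)² = 31328.9963 → L = 177.0000 → L = 177
check at θ₃=287°: x = 178.3483 (printed 178.3483) ✓

r = 10, L = 177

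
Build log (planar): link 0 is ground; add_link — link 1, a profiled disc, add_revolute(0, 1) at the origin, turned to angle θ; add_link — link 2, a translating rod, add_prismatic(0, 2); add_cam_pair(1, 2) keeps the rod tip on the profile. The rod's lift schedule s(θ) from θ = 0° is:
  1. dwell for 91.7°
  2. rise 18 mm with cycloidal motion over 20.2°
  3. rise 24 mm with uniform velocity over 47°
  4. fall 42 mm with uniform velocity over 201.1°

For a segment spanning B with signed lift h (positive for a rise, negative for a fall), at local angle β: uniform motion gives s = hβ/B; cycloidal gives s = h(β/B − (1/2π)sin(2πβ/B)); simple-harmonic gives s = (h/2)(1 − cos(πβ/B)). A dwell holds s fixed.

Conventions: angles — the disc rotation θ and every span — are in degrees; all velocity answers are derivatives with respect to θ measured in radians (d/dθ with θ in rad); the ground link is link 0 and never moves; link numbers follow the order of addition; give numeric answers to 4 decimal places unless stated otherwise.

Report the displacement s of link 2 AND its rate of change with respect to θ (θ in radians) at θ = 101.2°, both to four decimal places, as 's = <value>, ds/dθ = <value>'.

seg 1 [0°–91.7°] dwell: s stays 0.0000
seg 2 [91.7°–111.9°] cycloidal, h=18: θ=101.2° here. β=9.5, B=20.2. 18·(0.4703 − sin(2π·0.4703)/(2π)) = 7.9338 → s = 7.9338
velocity in seg [91.7°–111.9°] (cycloidal), θ in radians: β = 9.5° = 0.1658 rad, B = 20.2° = 0.3526 rad; ds/dθ = (h/B)(1 − cos(2πβ/B)) = (18/0.3526)(1 − cos(2π·0.4703)) = 101.224722 mm/rad

s = 7.9338, ds/dθ = 101.2247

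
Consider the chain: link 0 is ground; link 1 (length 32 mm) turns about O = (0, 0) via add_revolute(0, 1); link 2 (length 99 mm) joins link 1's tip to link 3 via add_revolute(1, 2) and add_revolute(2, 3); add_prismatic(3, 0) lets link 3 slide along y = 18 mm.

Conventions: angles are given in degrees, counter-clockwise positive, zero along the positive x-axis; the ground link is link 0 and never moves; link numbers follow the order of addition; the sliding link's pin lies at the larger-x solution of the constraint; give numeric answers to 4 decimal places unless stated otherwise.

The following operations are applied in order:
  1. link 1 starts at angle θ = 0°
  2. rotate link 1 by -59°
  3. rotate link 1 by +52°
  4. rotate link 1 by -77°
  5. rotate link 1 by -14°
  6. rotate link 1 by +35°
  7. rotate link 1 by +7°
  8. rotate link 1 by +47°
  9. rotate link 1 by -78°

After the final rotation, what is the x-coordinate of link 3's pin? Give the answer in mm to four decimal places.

geometry: r = 32 mm, L = 99 mm, e = 18 mm; θ starts at 0°
rotate link 1 by -59°: θ ← 0° -59° = -59°
rotate link 1 by +52°: θ ← -59° +52° = -7°
rotate link 1 by -77°: θ ← -7° -77° = -84°
rotate link 1 by -14°: θ ← -84° -14° = -98°
rotate link 1 by +35°: θ ← -98° +35° = -63°
rotate link 1 by +7°: θ ← -63° +7° = -56°
rotate link 1 by +47°: θ ← -56° +47° = -9°
rotate link 1 by -78°: θ ← -9° -78° = -87°
crank pin P = (r cos θ, r sin θ) = (1.674751, -31.956145)
h = r sin θ − e = -31.956145 − 18 = -49.956145
x = r cos θ + √(L² − h²) = 1.674751 + 85.471537 = 87.146287

87.1463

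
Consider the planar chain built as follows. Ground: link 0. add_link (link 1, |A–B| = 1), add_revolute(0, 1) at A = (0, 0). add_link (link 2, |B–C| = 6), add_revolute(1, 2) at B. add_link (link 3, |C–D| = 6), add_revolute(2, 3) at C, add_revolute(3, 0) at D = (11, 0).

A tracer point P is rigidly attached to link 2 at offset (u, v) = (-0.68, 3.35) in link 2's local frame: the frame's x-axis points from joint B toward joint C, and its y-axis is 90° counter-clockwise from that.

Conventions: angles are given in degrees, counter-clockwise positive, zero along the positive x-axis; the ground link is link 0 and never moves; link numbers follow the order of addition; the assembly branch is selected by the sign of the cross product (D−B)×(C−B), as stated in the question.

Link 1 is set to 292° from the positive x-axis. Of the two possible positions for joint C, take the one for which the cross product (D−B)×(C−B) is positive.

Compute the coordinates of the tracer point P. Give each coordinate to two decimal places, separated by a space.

A=(0,0), D=(11.00,0)
B = A + 1.00·(cos292°, sin292°) = (0.3746, -0.9272)
|BD| = 10.6658
circle(B,6.00) ∩ circle(D,6.00): a=5.3329, h=2.7496
  candidates: C₊=(5.4483,2.2756) cross=29.327; C₋=(5.9263,-3.2028) cross=-29.327
  branch + wants cross > 0 → take C=(5.4483,2.2756) (cross=29.327)
ex = (C−B)/|BC| = (0.8456,0.5338); ey = (-0.5338,0.8456)
P = B + -0.68·ex + 3.35·ey = (-1.9886,1.5426)

-1.99 1.54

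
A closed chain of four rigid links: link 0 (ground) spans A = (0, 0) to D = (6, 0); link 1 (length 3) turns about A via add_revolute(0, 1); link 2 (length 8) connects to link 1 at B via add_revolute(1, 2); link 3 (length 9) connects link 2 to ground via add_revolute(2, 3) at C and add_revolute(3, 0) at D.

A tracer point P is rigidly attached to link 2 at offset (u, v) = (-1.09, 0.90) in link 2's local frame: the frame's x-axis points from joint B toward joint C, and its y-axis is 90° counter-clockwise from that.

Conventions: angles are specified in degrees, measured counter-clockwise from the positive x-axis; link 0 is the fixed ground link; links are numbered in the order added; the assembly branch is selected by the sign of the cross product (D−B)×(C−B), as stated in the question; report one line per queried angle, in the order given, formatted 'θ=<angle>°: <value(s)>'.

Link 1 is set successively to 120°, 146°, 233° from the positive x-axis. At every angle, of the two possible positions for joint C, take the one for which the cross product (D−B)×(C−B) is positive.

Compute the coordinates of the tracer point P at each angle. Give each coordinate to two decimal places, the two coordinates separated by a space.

A=(0,0), D=(6.00,0)
θ=120°: B = A + 3.00·(cos120°, sin120°) = (-1.5000, 2.5981)
θ=120°: |BD| = 7.9373
θ=120°: circle(B,8.00) ∩ circle(D,9.00): a=2.8977, h=7.4568
θ=120°:   candidates: C₊=(3.6789,8.6955) cross=59.186; C₋=(-1.2027,-5.3964) cross=-59.186
θ=120°:   branch + wants cross > 0 → take C=(3.6789,8.6955) (cross=59.186)
θ=120°: ex = (C−B)/|BC| = (0.6474,0.7622); ey = (-0.7622,0.6474)
θ=120°: P = B + -1.09·ex + 0.90·ey = (-2.8916,2.3499)
θ=146°: B = A + 3.00·(cos146°, sin146°) = (-2.4871, 1.6776)
θ=146°: |BD| = 8.6513
θ=146°: circle(B,8.00) ∩ circle(D,9.00): a=3.3432, h=7.2680
θ=146°:   candidates: C₊=(2.2019,8.1593) cross=62.878; C₋=(-0.6167,-6.1007) cross=-62.878
θ=146°:   branch + wants cross > 0 → take C=(2.2019,8.1593) (cross=62.878)
θ=146°: ex = (C−B)/|BC| = (0.5861,0.8102); ey = (-0.8102,0.5861)
θ=146°: P = B + -1.09·ex + 0.90·ey = (-3.8552,1.3220)
θ=233°: B = A + 3.00·(cos233°, sin233°) = (-1.8054, -2.3959)
θ=233°: |BD| = 8.1649
θ=233°: circle(B,8.00) ∩ circle(D,9.00): a=3.0414, h=7.3993
θ=233°:   candidates: C₊=(-1.0692,5.5701) cross=60.415; C₋=(3.2733,-8.5770) cross=-60.415
θ=233°:   branch + wants cross > 0 → take C=(-1.0692,5.5701) (cross=60.415)
θ=233°: ex = (C−B)/|BC| = (0.0920,0.9958); ey = (-0.9958,0.0920)
θ=233°: P = B + -1.09·ex + 0.90·ey = (-2.8019,-3.3985)

θ=120°: -2.89 2.35
θ=146°: -3.86 1.32
θ=233°: -2.80 -3.40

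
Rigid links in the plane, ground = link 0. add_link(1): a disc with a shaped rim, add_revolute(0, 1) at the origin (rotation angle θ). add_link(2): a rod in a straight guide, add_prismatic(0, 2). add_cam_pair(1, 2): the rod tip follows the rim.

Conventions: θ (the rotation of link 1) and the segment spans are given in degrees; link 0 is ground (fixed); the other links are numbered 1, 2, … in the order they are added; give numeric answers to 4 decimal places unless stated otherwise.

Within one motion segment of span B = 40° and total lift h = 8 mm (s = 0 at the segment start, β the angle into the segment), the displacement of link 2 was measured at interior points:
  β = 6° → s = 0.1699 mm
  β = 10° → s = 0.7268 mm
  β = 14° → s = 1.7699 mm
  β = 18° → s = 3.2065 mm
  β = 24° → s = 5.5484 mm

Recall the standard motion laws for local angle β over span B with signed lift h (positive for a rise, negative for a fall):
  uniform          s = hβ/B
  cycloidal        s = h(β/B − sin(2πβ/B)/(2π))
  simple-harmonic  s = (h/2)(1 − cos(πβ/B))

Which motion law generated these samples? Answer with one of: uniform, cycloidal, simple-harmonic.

candidates at β/B = r: uniform s = h·r (linear in β); cycloidal s = h·(r − sin(2πr)/(2π)); simple-harmonic s = (h/2)(1 − cos(πr))
β=6°: printed 0.1699 | uniform 1.2000, cycloidal 0.1699, simple-harmonic 0.4360
β=10°: printed 0.7268 | uniform 2.0000, cycloidal 0.7268, simple-harmonic 1.1716
β=14°: printed 1.7699 | uniform 2.8000, cycloidal 1.7699, simple-harmonic 2.1840
β=18°: printed 3.2065 | uniform 3.6000, cycloidal 3.2065, simple-harmonic 3.3743
β=24°: printed 5.5484 | uniform 4.8000, cycloidal 5.5484, simple-harmonic 5.2361
only one law matches every sample → cycloidal

cycloidal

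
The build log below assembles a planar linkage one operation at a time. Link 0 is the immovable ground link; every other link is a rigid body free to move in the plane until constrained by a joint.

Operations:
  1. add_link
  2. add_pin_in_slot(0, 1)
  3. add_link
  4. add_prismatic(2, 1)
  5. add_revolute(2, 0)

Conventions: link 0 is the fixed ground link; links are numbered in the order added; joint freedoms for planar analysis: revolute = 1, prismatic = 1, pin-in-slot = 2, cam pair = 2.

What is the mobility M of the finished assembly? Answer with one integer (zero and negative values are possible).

link 0 = ground. State L|J1|J2 = 1|0|0
+link1  2|0|0
PS(0,1) f=2→J2  2|0|1
+link2  3|0|1
P(2,1) f=1→J1  3|1|1
R(2,0) f=1→J1  3|2|1
M = 3(3−1)−2·2−1 = 6−4−1 = 1

M = 1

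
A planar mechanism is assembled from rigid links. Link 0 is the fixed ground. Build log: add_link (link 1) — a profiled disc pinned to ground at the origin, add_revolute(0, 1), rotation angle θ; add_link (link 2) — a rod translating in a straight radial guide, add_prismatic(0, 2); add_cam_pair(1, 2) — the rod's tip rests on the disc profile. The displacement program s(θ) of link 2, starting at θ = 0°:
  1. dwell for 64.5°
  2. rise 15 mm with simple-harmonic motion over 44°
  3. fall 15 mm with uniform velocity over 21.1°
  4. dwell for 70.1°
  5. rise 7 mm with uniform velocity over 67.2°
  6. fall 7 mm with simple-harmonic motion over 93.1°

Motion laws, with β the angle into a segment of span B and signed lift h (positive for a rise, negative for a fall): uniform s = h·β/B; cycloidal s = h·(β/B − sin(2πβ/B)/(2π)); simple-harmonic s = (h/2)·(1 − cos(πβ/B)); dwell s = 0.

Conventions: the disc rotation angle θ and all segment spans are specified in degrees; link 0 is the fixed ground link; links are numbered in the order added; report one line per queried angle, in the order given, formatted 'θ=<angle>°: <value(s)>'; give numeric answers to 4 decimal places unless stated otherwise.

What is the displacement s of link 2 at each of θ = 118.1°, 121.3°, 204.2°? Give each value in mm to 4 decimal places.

seg 1 [0°–64.5°] dwell: s stays 0.0000
seg 2 [64.5°–108.5°] simple-harmonic, h=15: full span → s += 15 → s = 15.0000
seg 3 [108.5°–129.6°] uniform, h=-15: θ=118.1° here. β=9.6, B=21.1. -15·9.6/21.1 = -6.8246 → s = 8.1754
seg 3 [108.5°–129.6°] uniform, h=-15: θ=121.3° here. β=12.8, B=21.1. -15·12.8/21.1 = -9.0995 → s = 5.9005
seg 3 [108.5°–129.6°] uniform, h=-15: full span → s += -15 → s = 0.0000
seg 4 [129.6°–199.7°] dwell: s stays 0.0000
seg 5 [199.7°–266.9°] uniform, h=7: θ=204.2° here. β=4.5, B=67.2. 7·4.5/67.2 = 0.4688 → s = 0.4688

θ=118.1°: 8.1754
θ=121.3°: 5.9005
θ=204.2°: 0.4688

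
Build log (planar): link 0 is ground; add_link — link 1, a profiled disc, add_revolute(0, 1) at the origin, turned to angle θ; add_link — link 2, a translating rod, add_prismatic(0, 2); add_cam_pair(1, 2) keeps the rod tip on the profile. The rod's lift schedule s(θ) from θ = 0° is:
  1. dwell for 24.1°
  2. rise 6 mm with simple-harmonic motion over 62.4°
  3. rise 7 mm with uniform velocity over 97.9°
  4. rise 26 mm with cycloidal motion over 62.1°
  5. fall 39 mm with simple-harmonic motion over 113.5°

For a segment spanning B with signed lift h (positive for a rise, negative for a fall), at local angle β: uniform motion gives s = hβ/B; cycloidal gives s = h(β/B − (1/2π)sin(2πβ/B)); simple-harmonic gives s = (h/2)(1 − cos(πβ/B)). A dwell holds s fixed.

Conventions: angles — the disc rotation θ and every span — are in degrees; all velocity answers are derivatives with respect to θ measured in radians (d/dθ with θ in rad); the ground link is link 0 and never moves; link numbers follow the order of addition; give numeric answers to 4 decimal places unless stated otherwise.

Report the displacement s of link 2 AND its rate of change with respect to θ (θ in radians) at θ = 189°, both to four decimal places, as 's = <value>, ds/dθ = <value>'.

seg 1 [0°–24.1°] dwell: s stays 0.0000
seg 2 [24.1°–86.5°] simple-harmonic, h=6: full span → s += 6 → s = 6.0000
seg 3 [86.5°–184.4°] uniform, h=7: full span → s += 7 → s = 13.0000
seg 4 [184.4°–246.5°] cycloidal, h=26: θ=189° here. β=4.6, B=62.1. 26·(0.0741 − sin(2π·0.0741)/(2π)) = 0.0688 → s = 13.0688
velocity in seg [184.4°–246.5°] (cycloidal), θ in radians: β = 4.6° = 0.0803 rad, B = 62.1° = 1.0838 rad; ds/dθ = (h/B)(1 − cos(2πβ/B)) = (26/1.0838)(1 − cos(2π·0.0741)) = 2.551601 mm/rad

s = 13.0688, ds/dθ = 2.5516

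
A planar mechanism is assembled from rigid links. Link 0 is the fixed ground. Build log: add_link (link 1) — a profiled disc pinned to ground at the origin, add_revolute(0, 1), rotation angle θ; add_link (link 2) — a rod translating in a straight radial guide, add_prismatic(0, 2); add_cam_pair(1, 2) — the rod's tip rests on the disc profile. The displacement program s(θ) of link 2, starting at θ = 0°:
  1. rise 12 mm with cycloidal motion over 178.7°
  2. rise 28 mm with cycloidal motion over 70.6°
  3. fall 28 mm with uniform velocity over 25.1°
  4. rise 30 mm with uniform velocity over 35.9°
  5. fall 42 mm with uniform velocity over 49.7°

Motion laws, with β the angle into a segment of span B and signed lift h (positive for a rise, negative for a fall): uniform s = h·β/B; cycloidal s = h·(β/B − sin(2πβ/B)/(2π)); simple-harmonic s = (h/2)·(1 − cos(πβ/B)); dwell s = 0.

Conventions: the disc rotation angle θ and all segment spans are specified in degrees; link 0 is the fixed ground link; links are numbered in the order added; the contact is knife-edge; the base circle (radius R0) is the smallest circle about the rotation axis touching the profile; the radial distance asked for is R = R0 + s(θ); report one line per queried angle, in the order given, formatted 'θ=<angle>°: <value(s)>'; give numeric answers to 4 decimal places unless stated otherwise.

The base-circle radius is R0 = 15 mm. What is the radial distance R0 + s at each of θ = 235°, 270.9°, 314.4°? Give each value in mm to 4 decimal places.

seg 1 [0°–178.7°] cycloidal, h=12: full span → s += 12 → s = 12.0000
seg 2 [178.7°–249.3°] cycloidal, h=28: θ=235° here. β=56.3, B=70.6. 28·(0.7975 − sin(2π·0.7975)/(2π)) = 26.5884 → s = 38.5884
seg 2 [178.7°–249.3°] cycloidal, h=28: full span → s += 28 → s = 40.0000
seg 3 [249.3°–274.4°] uniform, h=-28: θ=270.9° here. β=21.6, B=25.1. -28·21.6/25.1 = -24.0956 → s = 15.9044
seg 3 [249.3°–274.4°] uniform, h=-28: full span → s += -28 → s = 12.0000
seg 4 [274.4°–310.3°] uniform, h=30: full span → s += 30 → s = 42.0000
seg 5 [310.3°–360°] uniform, h=-42: θ=314.4° here. β=4.1, B=49.7. -42·4.1/49.7 = -3.4648 → s = 38.5352
θ=235°: R = R0 + s = 15 + 38.5884 = 53.5884
θ=270.9°: R = R0 + s = 15 + 15.9044 = 30.9044
θ=314.4°: R = R0 + s = 15 + 38.5352 = 53.5352

θ=235°: 53.5884
θ=270.9°: 30.9044
θ=314.4°: 53.5352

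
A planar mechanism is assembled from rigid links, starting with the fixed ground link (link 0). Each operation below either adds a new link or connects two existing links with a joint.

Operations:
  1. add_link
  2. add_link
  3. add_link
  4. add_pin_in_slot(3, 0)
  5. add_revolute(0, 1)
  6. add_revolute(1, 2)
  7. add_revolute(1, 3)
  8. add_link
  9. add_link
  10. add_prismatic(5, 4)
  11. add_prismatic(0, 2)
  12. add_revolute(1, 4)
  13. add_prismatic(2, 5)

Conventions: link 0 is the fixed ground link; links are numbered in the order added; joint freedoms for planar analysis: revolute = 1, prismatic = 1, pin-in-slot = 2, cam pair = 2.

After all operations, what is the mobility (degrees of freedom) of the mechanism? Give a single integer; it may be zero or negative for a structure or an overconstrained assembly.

(L,J1,J2)=(1,0,0); link0 fixed
link1: (2,0,0)
link2: (3,0,0)
link3: (4,0,0)
PS 3-0 [J2]: (4,0,1)
R 0-1 [J1]: (4,1,1)
R 1-2 [J1]: (4,2,1)
R 1-3 [J1]: (4,3,1)
link4: (5,3,1)
link5: (6,3,1)
P 5-4 [J1]: (6,4,1)
P 0-2 [J1]: (6,5,1)
R 1-4 [J1]: (6,6,1)
P 2-5 [J1]: (6,7,1)
Grübler: 3·5 − 2·7 − 1 = 0

M = 0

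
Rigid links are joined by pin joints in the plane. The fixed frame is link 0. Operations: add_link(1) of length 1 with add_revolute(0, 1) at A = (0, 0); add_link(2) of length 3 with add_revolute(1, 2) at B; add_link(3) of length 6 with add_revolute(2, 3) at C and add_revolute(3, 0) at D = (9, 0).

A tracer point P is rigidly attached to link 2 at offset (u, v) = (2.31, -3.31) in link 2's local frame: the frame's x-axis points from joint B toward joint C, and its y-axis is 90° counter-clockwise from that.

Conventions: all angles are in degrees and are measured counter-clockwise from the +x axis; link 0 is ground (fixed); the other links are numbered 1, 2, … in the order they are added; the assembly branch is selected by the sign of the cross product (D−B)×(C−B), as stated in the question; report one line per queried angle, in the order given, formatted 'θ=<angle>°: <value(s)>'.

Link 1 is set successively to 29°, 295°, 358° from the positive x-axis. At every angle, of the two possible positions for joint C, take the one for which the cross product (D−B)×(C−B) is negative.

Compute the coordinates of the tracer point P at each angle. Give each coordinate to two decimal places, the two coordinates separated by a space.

A=(0,0), D=(9.00,0)
θ=29°: B = A + 1.00·(cos29°, sin29°) = (0.8746, 0.4848)
θ=29°: |BD| = 8.1398
θ=29°: circle(B,3.00) ∩ circle(D,6.00): a=2.4114, h=1.7847
θ=29°:   candidates: C₊=(3.3880,2.1227) cross=14.527; C₋=(3.1754,-1.4403) cross=-14.527
θ=29°:   branch - wants cross < 0 → take C=(3.1754,-1.4403) (cross=-14.527)
θ=29°: ex = (C−B)/|BC| = (0.7669,-0.6417); ey = (0.6417,0.7669)
θ=29°: P = B + 2.31·ex + -3.31·ey = (0.5222,-3.5361)
θ=295°: B = A + 1.00·(cos295°, sin295°) = (0.4226, -0.9063)
θ=295°: |BD| = 8.6251
θ=295°: circle(B,3.00) ∩ circle(D,6.00): a=2.7474, h=1.2050
θ=295°:   candidates: C₊=(3.0282,0.5807) cross=10.393; C₋=(3.2814,-1.8159) cross=-10.393
θ=295°:   branch - wants cross < 0 → take C=(3.2814,-1.8159) (cross=-10.393)
θ=295°: ex = (C−B)/|BC| = (0.9529,-0.3032); ey = (0.3032,0.9529)
θ=295°: P = B + 2.31·ex + -3.31·ey = (1.6203,-4.7609)
θ=358°: B = A + 1.00·(cos358°, sin358°) = (0.9994, -0.0349)
θ=358°: |BD| = 8.0007
θ=358°: circle(B,3.00) ∩ circle(D,6.00): a=2.3130, h=1.9105
θ=358°:   candidates: C₊=(3.3040,1.8857) cross=15.285; C₋=(3.3207,-1.9353) cross=-15.285
θ=358°:   branch - wants cross < 0 → take C=(3.3207,-1.9353) (cross=-15.285)
θ=358°: ex = (C−B)/|BC| = (0.7738,-0.6335); ey = (0.6335,0.7738)
θ=358°: P = B + 2.31·ex + -3.31·ey = (0.6900,-4.0594)

θ=29°: 0.52 -3.54
θ=295°: 1.62 -4.76
θ=358°: 0.69 -4.06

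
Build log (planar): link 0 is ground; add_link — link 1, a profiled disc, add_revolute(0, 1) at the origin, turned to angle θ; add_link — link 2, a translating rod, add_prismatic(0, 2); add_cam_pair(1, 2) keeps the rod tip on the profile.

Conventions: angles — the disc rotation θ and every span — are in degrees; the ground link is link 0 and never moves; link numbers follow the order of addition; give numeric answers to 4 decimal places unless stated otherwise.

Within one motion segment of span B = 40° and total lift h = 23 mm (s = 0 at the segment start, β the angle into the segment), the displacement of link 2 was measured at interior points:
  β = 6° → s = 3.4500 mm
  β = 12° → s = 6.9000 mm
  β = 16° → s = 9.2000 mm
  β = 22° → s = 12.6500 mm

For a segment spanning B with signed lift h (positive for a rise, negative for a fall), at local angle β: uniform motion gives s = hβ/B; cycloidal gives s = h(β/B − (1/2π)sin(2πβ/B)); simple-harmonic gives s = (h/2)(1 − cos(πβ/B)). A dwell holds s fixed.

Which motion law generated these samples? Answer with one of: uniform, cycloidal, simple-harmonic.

candidates at β/B = r: uniform s = h·r (linear in β); cycloidal s = h·(r − sin(2πr)/(2π)); simple-harmonic s = (h/2)(1 − cos(πr))
β=6°: printed 3.4500 | uniform 3.4500, cycloidal 0.4885, simple-harmonic 1.2534
β=12°: printed 6.9000 | uniform 6.9000, cycloidal 3.4186, simple-harmonic 4.7405
β=16°: printed 9.2000 | uniform 9.2000, cycloidal 7.0484, simple-harmonic 7.9463
β=22°: printed 12.6500 | uniform 12.6500, cycloidal 13.7812, simple-harmonic 13.2990
only one law matches every sample → uniform

uniform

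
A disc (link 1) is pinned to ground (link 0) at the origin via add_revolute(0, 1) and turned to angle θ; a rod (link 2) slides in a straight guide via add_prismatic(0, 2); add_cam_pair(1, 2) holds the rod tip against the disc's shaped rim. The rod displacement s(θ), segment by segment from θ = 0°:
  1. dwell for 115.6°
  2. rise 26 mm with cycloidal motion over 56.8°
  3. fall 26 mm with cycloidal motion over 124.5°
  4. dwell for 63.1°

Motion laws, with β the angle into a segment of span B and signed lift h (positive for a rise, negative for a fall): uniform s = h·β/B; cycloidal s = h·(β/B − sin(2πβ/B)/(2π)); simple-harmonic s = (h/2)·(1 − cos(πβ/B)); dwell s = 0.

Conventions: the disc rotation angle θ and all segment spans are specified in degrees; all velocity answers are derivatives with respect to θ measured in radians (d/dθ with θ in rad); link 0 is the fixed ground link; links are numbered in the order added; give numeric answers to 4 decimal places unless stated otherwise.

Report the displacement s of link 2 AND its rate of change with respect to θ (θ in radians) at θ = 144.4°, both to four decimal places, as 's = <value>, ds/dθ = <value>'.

segment 1 (0° to 115.6°, dwell): s unchanged at 0.0000
θ = 144.4° falls in segment 2 (115.6° to 172.4°, cycloidal, h = 26): β = 144.4 − 115.6 = 28.8°, B = 56.8°; Δs = 26·(0.5070 − sin(2π·0.5070)/(2π)) = 13.3661; s = 0.0000 + 13.3661 = 13.3661
velocity in seg [115.6°–172.4°] (cycloidal), θ in radians: β = 28.8° = 0.5027 rad, B = 56.8° = 0.9913 rad; ds/dθ = (h/B)(1 − cos(2πβ/B)) = (26/0.9913)(1 − cos(2π·0.5070)) = 52.428212 mm/rad

s = 13.3661, ds/dθ = 52.4282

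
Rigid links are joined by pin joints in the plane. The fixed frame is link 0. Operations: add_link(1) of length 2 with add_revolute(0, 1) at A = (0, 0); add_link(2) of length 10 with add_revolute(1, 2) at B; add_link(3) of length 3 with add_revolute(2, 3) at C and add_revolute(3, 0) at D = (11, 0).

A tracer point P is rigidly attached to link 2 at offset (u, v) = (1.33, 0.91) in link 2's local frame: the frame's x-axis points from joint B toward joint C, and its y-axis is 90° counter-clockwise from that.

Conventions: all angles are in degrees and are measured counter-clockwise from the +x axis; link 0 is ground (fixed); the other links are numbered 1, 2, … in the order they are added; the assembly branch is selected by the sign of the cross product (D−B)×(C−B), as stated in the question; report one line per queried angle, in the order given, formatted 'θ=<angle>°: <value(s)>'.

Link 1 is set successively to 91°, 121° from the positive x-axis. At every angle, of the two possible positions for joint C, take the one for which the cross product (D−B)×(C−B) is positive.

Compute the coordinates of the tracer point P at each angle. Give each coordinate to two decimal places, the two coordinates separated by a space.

A=(0,0), D=(11.00,0)
θ=91°: B = A + 2.00·(cos91°, sin91°) = (-0.0349, 1.9997)
θ=91°: |BD| = 11.2146
θ=91°: circle(B,10.00) ∩ circle(D,3.00): a=9.6645, h=2.5685
θ=91°:   candidates: C₊=(9.9327,2.8037) cross=28.805; C₋=(9.0167,-2.2509) cross=-28.805
θ=91°:   branch + wants cross > 0 → take C=(9.9327,2.8037) (cross=28.805)
θ=91°: ex = (C−B)/|BC| = (0.9968,0.0804); ey = (-0.0804,0.9968)
θ=91°: P = B + 1.33·ex + 0.91·ey = (1.2176,3.0137)
θ=121°: B = A + 2.00·(cos121°, sin121°) = (-1.0301, 1.7143)
θ=121°: |BD| = 12.1516
θ=121°: circle(B,10.00) ∩ circle(D,3.00): a=9.8202, h=1.8880
θ=121°:   candidates: C₊=(8.9582,2.1980) cross=22.942; C₋=(8.4255,-1.5401) cross=-22.942
θ=121°:   branch + wants cross > 0 → take C=(8.9582,2.1980) (cross=22.942)
θ=121°: ex = (C−B)/|BC| = (0.9988,0.0484); ey = (-0.0484,0.9988)
θ=121°: P = B + 1.33·ex + 0.91·ey = (0.2544,2.6876)

θ=91°: 1.22 3.01
θ=121°: 0.25 2.69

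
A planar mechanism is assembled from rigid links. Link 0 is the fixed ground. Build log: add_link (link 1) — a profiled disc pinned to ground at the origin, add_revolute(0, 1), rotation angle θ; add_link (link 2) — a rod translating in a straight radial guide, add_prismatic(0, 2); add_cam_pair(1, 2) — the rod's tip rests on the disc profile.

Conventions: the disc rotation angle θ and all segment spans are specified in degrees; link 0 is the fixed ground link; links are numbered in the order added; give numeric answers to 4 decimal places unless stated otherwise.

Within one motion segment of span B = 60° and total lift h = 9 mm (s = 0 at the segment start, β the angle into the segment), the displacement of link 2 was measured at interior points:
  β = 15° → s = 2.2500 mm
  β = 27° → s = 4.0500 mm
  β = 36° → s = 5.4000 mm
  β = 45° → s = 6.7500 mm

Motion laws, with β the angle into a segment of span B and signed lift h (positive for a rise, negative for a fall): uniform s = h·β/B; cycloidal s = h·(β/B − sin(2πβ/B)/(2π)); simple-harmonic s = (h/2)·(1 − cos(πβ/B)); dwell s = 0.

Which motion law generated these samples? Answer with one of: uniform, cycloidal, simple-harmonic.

candidates at β/B = r: uniform s = h·r (linear in β); cycloidal s = h·(r − sin(2πr)/(2π)); simple-harmonic s = (h/2)(1 − cos(πr))
β=15°: printed 2.2500 | uniform 2.2500, cycloidal 0.8176, simple-harmonic 1.3180
β=27°: printed 4.0500 | uniform 4.0500, cycloidal 3.6074, simple-harmonic 3.7960
β=36°: printed 5.4000 | uniform 5.4000, cycloidal 6.2419, simple-harmonic 5.8906
β=45°: printed 6.7500 | uniform 6.7500, cycloidal 8.1824, simple-harmonic 7.6820
only one law matches every sample → uniform

uniform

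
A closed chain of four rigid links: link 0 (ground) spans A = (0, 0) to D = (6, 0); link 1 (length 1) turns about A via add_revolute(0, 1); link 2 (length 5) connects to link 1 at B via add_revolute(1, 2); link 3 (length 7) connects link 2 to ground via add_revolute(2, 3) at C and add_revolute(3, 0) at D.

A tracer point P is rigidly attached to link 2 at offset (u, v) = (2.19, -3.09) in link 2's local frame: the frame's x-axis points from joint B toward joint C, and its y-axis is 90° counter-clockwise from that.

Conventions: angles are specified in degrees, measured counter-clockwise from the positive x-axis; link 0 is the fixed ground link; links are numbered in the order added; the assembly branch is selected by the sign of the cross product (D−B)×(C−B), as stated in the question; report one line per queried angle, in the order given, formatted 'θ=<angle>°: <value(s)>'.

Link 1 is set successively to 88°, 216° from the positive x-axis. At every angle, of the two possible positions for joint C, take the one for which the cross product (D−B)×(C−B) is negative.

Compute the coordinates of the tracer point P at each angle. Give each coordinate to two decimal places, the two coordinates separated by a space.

A=(0,0), D=(6.00,0)
θ=88°: B = A + 1.00·(cos88°, sin88°) = (0.0349, 0.9994)
θ=88°: |BD| = 6.0482
θ=88°: circle(B,5.00) ∩ circle(D,7.00): a=1.0401, h=4.8906
θ=88°:   candidates: C₊=(1.8688,5.6509) cross=29.580; C₋=(0.2526,-3.9959) cross=-29.580
θ=88°:   branch - wants cross < 0 → take C=(0.2526,-3.9959) (cross=-29.580)
θ=88°: ex = (C−B)/|BC| = (0.0435,-0.9991); ey = (0.9991,0.0435)
θ=88°: P = B + 2.19·ex + -3.09·ey = (-2.9568,-1.3230)
θ=216°: B = A + 1.00·(cos216°, sin216°) = (-0.8090, -0.5878)
θ=216°: |BD| = 6.8343
θ=216°: circle(B,5.00) ∩ circle(D,7.00): a=1.6613, h=4.7159
θ=216°:   candidates: C₊=(0.4406,4.2536) cross=32.230; C₋=(1.2518,-5.1434) cross=-32.230
θ=216°:   branch - wants cross < 0 → take C=(1.2518,-5.1434) (cross=-32.230)
θ=216°: ex = (C−B)/|BC| = (0.4122,-0.9111); ey = (0.9111,0.4122)
θ=216°: P = B + 2.19·ex + -3.09·ey = (-2.7217,-3.8567)

θ=88°: -2.96 -1.32
θ=216°: -2.72 -3.86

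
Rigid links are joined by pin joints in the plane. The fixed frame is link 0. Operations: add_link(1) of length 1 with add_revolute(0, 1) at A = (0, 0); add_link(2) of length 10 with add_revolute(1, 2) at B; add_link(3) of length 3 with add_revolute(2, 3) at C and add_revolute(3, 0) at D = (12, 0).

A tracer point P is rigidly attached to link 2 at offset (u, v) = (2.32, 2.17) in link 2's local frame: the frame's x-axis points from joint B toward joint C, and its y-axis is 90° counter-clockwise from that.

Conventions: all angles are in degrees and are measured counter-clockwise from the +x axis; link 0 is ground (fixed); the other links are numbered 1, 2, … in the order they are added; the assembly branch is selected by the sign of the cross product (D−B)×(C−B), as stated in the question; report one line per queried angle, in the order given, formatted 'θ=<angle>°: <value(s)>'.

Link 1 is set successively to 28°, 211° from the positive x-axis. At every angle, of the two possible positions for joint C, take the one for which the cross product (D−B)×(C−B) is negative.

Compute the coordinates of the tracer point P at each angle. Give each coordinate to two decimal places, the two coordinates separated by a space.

A=(0,0), D=(12.00,0)
θ=28°: B = A + 1.00·(cos28°, sin28°) = (0.8829, 0.4695)
θ=28°: |BD| = 11.1270
θ=28°: circle(B,10.00) ∩ circle(D,3.00): a=9.6526, h=2.6127
θ=28°:   candidates: C₊=(10.6372,2.6726) cross=29.072; C₋=(10.4168,-2.5482) cross=-29.072
θ=28°:   branch - wants cross < 0 → take C=(10.4168,-2.5482) (cross=-29.072)
θ=28°: ex = (C−B)/|BC| = (0.9534,-0.3018); ey = (0.3018,0.9534)
θ=28°: P = B + 2.32·ex + 2.17·ey = (3.7496,1.8382)
θ=211°: B = A + 1.00·(cos211°, sin211°) = (-0.8572, -0.5150)
θ=211°: |BD| = 12.8675
θ=211°: circle(B,10.00) ∩ circle(D,3.00): a=9.9698, h=0.7768
θ=211°:   candidates: C₊=(9.0735,0.6602) cross=9.995; C₋=(9.1357,-0.8921) cross=-9.995
θ=211°:   branch - wants cross < 0 → take C=(9.1357,-0.8921) (cross=-9.995)
θ=211°: ex = (C−B)/|BC| = (0.9993,-0.0377); ey = (0.0377,0.9993)
θ=211°: P = B + 2.32·ex + 2.17·ey = (1.5430,1.5659)

θ=28°: 3.75 1.84
θ=211°: 1.54 1.57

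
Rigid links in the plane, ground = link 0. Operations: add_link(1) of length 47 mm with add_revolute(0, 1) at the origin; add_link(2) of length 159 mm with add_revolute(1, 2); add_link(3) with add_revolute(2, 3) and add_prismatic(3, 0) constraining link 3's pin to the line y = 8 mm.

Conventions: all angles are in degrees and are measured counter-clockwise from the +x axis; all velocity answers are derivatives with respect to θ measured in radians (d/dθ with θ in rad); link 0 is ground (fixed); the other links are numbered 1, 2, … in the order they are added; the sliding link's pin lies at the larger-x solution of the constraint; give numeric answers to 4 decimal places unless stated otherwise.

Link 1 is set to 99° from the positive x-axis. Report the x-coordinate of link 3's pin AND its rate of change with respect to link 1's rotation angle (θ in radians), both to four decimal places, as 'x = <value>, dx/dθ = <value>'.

geometry: r = 47 mm, L = 159 mm, e = 8 mm
crank pin P = (r cos θ, r sin θ) = (-7.352420, 46.421352)
h = r sin θ − e = 46.421352 − 8 = 38.421352
x = r cos θ + √(L² − h²) = -7.352420 + 154.288041 = 146.935622
dx/dθ = −r sin θ − h·r cos θ/√(L² − h²) (θ in radians; h = 38.421352) = -44.590426

x = 146.9356, dx/dθ = -44.5904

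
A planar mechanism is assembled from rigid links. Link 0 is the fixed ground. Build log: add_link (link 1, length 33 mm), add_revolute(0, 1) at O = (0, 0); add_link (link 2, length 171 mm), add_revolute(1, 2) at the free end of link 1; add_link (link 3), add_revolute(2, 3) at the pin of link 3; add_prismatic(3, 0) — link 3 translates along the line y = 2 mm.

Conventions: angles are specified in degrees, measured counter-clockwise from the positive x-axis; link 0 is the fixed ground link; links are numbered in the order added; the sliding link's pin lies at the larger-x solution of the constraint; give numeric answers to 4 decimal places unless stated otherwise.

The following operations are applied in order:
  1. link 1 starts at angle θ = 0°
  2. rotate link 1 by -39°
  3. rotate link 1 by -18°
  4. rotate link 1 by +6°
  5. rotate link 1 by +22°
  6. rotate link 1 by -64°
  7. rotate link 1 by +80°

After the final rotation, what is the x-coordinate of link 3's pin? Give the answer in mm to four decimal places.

geometry: r = 33 mm, L = 171 mm, e = 2 mm; θ starts at 0°
rotate link 1 by -39°: θ ← 0° -39° = -39°
rotate link 1 by -18°: θ ← -39° -18° = -57°
rotate link 1 by +6°: θ ← -57° +6° = -51°
rotate link 1 by +22°: θ ← -51° +22° = -29°
rotate link 1 by -64°: θ ← -29° -64° = -93°
rotate link 1 by +80°: θ ← -93° +80° = -13°
crank pin P = (r cos θ, r sin θ) = (32.154212, -7.423385)
h = r sin θ − e = -7.423385 − 2 = -9.423385
x = r cos θ + √(L² − h²) = 32.154212 + 170.740153 = 202.894365

202.8944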